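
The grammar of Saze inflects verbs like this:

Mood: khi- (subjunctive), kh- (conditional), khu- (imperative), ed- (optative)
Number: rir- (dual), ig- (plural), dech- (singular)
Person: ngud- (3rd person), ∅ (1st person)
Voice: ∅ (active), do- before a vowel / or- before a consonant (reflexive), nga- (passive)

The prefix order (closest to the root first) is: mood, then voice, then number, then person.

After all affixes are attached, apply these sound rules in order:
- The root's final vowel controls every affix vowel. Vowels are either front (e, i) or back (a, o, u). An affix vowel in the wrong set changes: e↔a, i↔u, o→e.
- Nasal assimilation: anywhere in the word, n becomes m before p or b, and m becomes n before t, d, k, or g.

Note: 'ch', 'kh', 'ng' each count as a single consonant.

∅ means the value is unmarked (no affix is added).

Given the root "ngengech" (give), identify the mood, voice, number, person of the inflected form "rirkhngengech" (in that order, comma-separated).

conditional, active, dual, 1st person

Segment: rir-kh-ngengech.
mood: kh- → conditional.
voice: ∅ → active.
number: rir- → dual.
person: ∅ → 1st person.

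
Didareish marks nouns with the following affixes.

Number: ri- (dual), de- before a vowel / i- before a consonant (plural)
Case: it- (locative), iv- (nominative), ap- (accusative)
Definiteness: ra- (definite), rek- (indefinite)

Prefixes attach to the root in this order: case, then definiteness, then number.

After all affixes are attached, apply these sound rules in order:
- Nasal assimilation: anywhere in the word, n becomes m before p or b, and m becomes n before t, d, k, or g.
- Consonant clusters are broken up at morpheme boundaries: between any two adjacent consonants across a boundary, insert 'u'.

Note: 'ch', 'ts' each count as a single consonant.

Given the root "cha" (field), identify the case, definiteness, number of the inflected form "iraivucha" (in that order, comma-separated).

Segment: i-ra-iv-cha.
case: iv- → nominative.
definiteness: ra- → definite.
number: de/i- → plural.

nominative, definite, plural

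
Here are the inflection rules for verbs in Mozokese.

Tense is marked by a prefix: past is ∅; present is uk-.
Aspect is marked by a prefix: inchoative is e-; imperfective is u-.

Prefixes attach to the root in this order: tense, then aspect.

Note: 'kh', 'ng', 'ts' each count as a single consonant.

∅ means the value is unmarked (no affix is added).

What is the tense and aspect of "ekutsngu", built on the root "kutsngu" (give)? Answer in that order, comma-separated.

past, inchoative

Segment: e-kutsngu.
tense: ∅ → past.
aspect: e- → inchoative.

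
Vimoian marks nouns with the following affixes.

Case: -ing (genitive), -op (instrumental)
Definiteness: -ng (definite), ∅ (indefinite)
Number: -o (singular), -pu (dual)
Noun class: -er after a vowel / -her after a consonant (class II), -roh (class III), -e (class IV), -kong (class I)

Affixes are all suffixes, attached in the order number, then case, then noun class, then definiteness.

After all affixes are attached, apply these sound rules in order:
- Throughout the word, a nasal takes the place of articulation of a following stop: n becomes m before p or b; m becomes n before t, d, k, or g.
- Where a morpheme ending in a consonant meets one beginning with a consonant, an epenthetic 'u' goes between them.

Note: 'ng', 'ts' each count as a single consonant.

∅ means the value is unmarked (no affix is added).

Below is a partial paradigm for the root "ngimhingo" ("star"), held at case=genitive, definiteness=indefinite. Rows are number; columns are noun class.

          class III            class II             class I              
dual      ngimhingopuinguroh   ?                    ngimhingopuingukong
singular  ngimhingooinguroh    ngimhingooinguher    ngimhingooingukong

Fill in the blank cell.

Attach number dual -pu → ngimhingopu.
Attach case genitive -ing → ngimhingopuing.
Attach noun class class II -her (after consonant 'ng') → ngimhingopuingher.
definiteness = indefinite: zero marking, form stays ngimhingopuingher.
Nasal assimilation: no change.
Apply epenthesis: ngimhingopuingher → ngimhingopuinguher.

ngimhingopuinguher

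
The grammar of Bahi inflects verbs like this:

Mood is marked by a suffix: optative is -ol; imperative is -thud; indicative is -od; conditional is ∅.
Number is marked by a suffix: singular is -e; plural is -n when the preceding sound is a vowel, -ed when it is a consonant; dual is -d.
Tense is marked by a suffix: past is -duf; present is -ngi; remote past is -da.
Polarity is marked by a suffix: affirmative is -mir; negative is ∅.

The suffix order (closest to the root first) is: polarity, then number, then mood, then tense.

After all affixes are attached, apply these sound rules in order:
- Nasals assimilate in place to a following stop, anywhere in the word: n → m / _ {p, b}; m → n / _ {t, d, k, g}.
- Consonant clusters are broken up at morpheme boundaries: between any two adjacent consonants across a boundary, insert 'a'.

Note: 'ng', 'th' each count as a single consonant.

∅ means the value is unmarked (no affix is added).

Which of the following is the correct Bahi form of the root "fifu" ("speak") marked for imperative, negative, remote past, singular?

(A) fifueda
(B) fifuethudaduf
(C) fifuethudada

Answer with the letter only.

C

polarity = negative: zero marking, form stays fifu.
Attach number singular -e → fifue.
Attach mood imperative -thud → fifuethud.
Attach tense remote past -da → fifuethudda.
Nasal assimilation: no change.
Apply epenthesis: fifuethudda → fifuethudada.
So the correct form is fifuethudada, option (C).
(B) fifuethudaduf is wrong: it uses past instead of remote past for tense.
(A) fifueda is wrong: it uses conditional instead of imperative for mood.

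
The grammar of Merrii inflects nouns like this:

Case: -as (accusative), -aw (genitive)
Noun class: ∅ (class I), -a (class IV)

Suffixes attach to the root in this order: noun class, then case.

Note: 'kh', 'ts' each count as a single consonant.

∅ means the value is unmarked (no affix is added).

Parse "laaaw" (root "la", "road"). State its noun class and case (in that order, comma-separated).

Segment: la-a-aw.
noun class: -a → class IV.
case: -aw → genitive.

class IV, genitive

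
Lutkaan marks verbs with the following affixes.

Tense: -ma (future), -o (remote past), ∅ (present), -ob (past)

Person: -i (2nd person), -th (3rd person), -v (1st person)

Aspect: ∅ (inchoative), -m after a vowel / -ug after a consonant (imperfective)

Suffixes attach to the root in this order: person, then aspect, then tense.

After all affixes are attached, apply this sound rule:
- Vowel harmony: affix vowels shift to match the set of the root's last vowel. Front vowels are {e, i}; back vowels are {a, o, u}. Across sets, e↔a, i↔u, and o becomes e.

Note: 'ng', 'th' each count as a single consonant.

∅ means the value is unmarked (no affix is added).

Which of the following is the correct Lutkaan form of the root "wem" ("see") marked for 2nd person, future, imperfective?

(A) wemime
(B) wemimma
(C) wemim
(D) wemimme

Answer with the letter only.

D

Attach person 2nd person -i → wemi.
Attach aspect imperfective -m (after vowel 'i') → wemim.
Attach tense future -ma → wemimma.
Apply vowel harmony: wemimma → wemimme.
So the correct form is wemimme, option (D).
(C) wemim is wrong: it uses present instead of future for tense.
(A) wemime is wrong: it uses inchoative instead of imperfective for aspect.
(B) wemimma is wrong: it fails to apply the sound rule(s).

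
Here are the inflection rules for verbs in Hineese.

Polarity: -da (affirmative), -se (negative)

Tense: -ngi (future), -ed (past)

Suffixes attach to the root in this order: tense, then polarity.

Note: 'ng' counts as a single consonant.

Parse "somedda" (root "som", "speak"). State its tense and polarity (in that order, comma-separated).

past, affirmative

Segment: som-ed-da.
tense: -ed → past.
polarity: -da → affirmative.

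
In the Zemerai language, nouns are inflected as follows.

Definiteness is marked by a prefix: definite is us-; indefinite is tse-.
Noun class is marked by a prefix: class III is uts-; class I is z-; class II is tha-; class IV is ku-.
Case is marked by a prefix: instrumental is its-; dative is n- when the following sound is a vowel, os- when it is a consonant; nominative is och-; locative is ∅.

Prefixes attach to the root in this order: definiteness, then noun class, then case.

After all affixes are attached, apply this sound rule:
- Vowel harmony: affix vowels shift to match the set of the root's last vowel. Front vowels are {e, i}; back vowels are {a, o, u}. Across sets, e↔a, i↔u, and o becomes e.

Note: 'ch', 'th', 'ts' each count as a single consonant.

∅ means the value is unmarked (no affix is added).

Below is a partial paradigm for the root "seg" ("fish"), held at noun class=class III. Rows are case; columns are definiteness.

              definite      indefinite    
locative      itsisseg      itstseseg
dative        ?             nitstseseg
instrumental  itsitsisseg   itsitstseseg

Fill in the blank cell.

nitsisseg

Attach definiteness definite us- → usseg.
Attach noun class class III uts- → utsusseg.
Attach case dative n- (before vowel 'u') → nutsusseg.
Apply vowel harmony: nutsusseg → nitsisseg.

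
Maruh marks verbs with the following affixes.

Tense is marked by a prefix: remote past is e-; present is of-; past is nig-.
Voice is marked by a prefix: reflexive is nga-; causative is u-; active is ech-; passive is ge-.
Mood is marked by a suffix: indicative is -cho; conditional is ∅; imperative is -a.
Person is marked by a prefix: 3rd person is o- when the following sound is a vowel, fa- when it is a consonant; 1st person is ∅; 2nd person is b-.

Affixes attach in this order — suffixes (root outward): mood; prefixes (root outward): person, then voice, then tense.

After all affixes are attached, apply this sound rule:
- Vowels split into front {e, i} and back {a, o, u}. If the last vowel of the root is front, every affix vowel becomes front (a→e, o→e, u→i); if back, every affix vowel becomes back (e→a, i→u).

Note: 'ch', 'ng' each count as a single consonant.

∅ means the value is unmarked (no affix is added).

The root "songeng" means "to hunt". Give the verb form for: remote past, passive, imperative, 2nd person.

Attach person 2nd person b- → bsongeng.
Attach voice passive ge- → gebsongeng.
Attach mood imperative -a → gebsongenga.
Attach tense remote past e- → egebsongenga.
Apply vowel harmony: egebsongenga → egebsongenge.

egebsongenge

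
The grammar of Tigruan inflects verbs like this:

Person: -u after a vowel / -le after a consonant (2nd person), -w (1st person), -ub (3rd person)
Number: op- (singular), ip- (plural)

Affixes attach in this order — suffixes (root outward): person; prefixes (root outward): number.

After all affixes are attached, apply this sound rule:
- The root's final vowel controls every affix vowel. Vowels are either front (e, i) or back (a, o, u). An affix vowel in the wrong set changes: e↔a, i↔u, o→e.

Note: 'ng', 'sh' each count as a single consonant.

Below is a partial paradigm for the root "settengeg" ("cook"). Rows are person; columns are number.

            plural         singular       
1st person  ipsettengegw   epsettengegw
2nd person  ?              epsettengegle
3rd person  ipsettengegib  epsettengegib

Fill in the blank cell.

Attach number plural ip- → ipsettengeg.
Attach person 2nd person -le (after consonant 'g') → ipsettengegle.
Vowel harmony: no change.

ipsettengegle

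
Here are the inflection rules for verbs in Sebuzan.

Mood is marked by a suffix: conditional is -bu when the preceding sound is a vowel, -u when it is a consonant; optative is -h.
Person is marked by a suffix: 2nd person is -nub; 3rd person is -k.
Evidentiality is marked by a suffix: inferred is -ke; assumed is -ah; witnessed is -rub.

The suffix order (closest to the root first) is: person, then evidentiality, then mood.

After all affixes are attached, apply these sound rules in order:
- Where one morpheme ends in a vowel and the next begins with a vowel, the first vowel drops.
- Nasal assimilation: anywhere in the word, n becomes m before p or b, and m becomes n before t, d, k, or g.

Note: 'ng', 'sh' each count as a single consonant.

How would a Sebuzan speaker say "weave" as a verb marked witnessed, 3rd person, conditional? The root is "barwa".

barwakrubu

Attach person 3rd person -k → barwak.
Attach evidentiality witnessed -rub → barwakrub.
Attach mood conditional -u (after consonant 'b') → barwakrubu.
Vowel deletion: no change.
Nasal assimilation: no change.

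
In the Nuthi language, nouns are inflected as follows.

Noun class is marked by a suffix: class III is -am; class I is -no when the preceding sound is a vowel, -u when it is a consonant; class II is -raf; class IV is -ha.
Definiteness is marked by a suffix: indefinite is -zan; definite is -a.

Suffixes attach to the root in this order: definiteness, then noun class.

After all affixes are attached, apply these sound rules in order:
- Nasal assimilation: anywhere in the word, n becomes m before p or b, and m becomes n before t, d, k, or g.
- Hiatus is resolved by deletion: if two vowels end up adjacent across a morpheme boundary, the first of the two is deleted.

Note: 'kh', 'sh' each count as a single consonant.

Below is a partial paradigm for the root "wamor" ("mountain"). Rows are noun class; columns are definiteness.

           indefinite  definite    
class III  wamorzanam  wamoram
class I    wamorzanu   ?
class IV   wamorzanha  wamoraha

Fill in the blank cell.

Attach definiteness definite -a → wamora.
Attach noun class class I -no (after vowel 'a') → wamorano.
Nasal assimilation: no change.
Vowel deletion: no change.

wamorano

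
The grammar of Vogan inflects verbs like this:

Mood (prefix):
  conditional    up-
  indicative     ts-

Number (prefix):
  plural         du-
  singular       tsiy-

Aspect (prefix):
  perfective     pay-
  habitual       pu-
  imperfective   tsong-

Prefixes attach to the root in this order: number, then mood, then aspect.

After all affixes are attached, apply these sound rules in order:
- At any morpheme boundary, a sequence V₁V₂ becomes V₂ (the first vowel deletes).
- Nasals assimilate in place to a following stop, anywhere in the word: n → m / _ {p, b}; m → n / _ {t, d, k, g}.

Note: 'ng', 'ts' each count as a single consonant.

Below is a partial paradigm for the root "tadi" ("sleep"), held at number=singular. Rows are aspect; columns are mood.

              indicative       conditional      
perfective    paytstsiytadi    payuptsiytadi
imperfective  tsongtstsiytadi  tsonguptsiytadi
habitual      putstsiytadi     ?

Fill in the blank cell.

Attach number singular tsiy- → tsiytadi.
Attach mood conditional up- → uptsiytadi.
Attach aspect habitual pu- → puuptsiytadi.
Apply vowel deletion: puuptsiytadi → puptsiytadi.
Nasal assimilation: no change.

puptsiytadi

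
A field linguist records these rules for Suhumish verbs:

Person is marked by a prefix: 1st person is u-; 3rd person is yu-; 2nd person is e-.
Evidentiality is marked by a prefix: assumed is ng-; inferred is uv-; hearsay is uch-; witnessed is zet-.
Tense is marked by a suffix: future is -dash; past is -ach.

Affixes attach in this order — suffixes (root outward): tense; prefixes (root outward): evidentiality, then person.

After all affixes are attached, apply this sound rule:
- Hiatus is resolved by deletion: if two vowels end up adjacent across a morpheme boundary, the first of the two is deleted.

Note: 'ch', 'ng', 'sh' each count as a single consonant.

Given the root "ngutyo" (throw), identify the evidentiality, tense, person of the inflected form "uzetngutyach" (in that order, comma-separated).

witnessed, past, 1st person

Segment: u-zet-ngutyo-ach.
evidentiality: zet- → witnessed.
tense: -ach → past.
person: u- → 1st person.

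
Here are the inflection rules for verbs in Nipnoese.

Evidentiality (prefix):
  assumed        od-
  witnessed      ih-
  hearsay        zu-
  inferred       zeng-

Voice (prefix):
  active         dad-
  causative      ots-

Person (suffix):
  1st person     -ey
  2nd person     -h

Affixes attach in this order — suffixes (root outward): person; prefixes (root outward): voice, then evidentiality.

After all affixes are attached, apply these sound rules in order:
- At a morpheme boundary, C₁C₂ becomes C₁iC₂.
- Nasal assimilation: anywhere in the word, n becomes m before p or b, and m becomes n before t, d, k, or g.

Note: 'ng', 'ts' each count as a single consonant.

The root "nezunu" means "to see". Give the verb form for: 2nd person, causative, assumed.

odotsinezunuh

Attach voice causative ots- → otsnezunu.
Attach person 2nd person -h → otsnezunuh.
Attach evidentiality assumed od- → odotsnezunuh.
Apply epenthesis: odotsnezunuh → odotsinezunuh.
Nasal assimilation: no change.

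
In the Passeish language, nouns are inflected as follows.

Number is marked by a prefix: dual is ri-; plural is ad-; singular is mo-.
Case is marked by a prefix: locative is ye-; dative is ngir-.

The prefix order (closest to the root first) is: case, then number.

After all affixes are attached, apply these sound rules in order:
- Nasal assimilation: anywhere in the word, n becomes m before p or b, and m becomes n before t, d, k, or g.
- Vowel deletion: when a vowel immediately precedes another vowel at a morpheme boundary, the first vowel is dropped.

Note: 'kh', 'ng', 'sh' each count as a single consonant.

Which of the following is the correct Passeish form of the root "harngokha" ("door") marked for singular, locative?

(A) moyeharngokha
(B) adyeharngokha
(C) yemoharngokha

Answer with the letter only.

A

Attach case locative ye- → yeharngokha.
Attach number singular mo- → moyeharngokha.
Nasal assimilation: no change.
Vowel deletion: no change.
So the correct form is moyeharngokha, option (A).
(C) yemoharngokha is wrong: it has the affixes in the wrong order.
(B) adyeharngokha is wrong: it uses plural instead of singular for number.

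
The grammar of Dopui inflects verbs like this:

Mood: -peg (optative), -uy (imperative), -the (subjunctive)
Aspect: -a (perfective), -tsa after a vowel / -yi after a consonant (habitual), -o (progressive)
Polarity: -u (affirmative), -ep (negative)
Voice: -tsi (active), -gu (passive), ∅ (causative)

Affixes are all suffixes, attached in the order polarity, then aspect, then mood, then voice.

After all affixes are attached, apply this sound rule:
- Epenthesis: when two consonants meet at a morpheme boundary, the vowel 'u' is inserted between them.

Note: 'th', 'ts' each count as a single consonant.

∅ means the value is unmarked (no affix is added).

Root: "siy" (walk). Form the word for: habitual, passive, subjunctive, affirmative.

Attach polarity affirmative -u → siyu.
Attach aspect habitual -tsa (after vowel 'u') → siyutsa.
Attach mood subjunctive -the → siyutsathe.
Attach voice passive -gu → siyutsathegu.
Epenthesis: no change.

siyutsathegu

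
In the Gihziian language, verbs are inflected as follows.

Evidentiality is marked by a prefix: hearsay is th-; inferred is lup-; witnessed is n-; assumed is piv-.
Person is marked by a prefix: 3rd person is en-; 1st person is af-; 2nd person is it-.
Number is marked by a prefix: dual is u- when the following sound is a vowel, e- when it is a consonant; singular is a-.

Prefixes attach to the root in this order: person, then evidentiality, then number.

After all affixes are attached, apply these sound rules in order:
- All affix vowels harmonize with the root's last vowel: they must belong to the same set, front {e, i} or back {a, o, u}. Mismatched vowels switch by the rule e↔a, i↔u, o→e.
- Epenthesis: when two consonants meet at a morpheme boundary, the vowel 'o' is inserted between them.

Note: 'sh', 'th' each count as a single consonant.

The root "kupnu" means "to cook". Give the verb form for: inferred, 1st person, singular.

Attach person 1st person af- → afkupnu.
Attach evidentiality inferred lup- → lupafkupnu.
Attach number singular a- → alupafkupnu.
Vowel harmony: no change.
Apply epenthesis: alupafkupnu → alupafokupnu.

alupafokupnu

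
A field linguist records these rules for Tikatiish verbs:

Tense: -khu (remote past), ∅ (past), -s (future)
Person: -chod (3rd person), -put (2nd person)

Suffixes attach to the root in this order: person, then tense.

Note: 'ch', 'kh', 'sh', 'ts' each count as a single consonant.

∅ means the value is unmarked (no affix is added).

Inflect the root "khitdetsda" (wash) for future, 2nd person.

Attach person 2nd person -put → khitdetsdaput.
Attach tense future -s → khitdetsdaputs.

khitdetsdaputs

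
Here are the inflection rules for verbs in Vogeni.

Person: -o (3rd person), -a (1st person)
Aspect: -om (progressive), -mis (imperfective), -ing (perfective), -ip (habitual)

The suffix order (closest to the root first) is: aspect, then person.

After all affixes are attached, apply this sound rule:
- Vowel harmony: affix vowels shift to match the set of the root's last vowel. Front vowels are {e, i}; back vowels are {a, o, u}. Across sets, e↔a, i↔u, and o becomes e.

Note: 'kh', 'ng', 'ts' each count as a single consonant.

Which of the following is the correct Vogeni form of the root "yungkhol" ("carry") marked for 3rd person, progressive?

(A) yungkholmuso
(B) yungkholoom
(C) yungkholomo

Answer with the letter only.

C

Attach aspect progressive -om → yungkholom.
Attach person 3rd person -o → yungkholomo.
Vowel harmony: no change.
So the correct form is yungkholomo, option (C).
(B) yungkholoom is wrong: it has the affixes in the wrong order.
(A) yungkholmuso is wrong: it uses imperfective instead of progressive for aspect.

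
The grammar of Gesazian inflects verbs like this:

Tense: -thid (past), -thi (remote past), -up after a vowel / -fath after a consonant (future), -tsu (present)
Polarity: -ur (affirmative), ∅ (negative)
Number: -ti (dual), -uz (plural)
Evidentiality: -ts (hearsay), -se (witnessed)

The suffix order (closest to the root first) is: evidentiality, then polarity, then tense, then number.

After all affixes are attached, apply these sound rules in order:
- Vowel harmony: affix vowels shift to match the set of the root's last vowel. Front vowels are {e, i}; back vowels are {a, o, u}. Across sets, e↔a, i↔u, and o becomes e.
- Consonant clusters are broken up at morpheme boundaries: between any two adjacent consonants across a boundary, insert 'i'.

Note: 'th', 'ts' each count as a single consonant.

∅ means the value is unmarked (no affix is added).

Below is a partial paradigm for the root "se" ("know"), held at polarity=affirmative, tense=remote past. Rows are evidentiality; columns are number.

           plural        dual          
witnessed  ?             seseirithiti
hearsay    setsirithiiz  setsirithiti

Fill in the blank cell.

Attach evidentiality witnessed -se → sese.
Attach polarity affirmative -ur → seseur.
Attach tense remote past -thi → seseurthi.
Attach number plural -uz → seseurthiuz.
Apply vowel harmony: seseurthiuz → seseirthiiz.
Apply epenthesis: seseirthiiz → seseirithiiz.

seseirithiiz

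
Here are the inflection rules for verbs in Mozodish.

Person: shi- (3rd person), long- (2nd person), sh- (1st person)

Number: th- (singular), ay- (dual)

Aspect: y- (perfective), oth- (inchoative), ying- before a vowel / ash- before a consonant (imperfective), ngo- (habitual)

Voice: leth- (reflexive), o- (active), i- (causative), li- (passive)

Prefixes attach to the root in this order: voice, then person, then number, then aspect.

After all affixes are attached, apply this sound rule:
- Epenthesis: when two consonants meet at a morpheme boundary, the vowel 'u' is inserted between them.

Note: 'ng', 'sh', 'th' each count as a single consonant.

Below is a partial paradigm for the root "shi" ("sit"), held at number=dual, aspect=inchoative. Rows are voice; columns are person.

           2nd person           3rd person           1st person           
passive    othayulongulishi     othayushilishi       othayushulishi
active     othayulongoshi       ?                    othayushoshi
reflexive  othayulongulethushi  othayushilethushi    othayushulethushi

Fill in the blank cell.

Attach voice active o- → oshi.
Attach person 3rd person shi- → shioshi.
Attach number dual ay- → ayshioshi.
Attach aspect inchoative oth- → othayshioshi.
Apply epenthesis: othayshioshi → othayushioshi.

othayushioshi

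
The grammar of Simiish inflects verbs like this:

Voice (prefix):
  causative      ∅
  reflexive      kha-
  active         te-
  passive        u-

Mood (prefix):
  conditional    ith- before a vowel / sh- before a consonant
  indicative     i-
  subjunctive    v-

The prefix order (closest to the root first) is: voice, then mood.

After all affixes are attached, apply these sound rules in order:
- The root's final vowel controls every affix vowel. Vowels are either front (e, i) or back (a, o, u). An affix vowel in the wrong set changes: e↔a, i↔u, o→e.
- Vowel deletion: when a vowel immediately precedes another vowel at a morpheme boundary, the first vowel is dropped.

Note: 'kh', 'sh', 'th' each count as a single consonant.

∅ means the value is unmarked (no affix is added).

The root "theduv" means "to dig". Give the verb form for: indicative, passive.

utheduv

Attach voice passive u- → utheduv.
Attach mood indicative i- → iutheduv.
Apply vowel harmony: iutheduv → uutheduv.
Apply vowel deletion: uutheduv → utheduv.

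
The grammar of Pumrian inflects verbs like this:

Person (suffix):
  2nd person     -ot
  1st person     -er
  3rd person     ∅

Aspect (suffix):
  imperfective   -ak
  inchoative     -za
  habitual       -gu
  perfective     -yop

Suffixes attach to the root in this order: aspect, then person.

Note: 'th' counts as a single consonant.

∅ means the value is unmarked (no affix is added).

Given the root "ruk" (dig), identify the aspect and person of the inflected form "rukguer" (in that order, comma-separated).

Segment: ruk-gu-er.
aspect: -gu → habitual.
person: -er → 1st person.

habitual, 1st person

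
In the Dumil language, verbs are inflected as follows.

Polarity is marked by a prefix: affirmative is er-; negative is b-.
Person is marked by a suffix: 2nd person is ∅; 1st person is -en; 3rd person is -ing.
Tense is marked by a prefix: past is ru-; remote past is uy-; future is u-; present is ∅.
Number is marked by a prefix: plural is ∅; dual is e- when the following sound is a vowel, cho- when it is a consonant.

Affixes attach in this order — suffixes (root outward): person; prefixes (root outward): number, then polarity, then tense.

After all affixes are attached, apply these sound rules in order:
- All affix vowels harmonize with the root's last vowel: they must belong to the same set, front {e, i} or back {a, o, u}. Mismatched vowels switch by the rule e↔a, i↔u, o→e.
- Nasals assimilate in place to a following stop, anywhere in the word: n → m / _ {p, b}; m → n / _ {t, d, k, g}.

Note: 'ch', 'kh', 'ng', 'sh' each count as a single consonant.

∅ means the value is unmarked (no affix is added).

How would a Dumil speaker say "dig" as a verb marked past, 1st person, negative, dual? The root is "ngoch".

rubchongochan

Attach number dual cho- (before consonant 'ng') → chongoch.
Attach person 1st person -en → chongochen.
Attach polarity negative b- → bchongochen.
Attach tense past ru- → rubchongochen.
Apply vowel harmony: rubchongochen → rubchongochan.
Nasal assimilation: no change.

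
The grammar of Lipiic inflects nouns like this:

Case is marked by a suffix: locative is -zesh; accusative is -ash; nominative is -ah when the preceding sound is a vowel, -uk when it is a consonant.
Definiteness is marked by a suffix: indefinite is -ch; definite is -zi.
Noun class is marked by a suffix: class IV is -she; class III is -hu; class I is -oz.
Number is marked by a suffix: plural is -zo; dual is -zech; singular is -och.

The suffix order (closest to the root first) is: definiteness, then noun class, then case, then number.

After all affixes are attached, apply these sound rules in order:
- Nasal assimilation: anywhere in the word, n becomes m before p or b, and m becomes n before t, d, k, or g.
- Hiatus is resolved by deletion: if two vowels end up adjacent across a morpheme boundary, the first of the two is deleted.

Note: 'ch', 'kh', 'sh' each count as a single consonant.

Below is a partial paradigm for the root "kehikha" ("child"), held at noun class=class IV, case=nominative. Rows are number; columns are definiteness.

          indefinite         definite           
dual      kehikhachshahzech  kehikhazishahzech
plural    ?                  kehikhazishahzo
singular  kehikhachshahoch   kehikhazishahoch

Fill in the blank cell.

kehikhachshahzo

Attach definiteness indefinite -ch → kehikhach.
Attach noun class class IV -she → kehikhachshe.
Attach case nominative -ah (after vowel 'e') → kehikhachsheah.
Attach number plural -zo → kehikhachsheahzo.
Nasal assimilation: no change.
Apply vowel deletion: kehikhachsheahzo → kehikhachshahzo.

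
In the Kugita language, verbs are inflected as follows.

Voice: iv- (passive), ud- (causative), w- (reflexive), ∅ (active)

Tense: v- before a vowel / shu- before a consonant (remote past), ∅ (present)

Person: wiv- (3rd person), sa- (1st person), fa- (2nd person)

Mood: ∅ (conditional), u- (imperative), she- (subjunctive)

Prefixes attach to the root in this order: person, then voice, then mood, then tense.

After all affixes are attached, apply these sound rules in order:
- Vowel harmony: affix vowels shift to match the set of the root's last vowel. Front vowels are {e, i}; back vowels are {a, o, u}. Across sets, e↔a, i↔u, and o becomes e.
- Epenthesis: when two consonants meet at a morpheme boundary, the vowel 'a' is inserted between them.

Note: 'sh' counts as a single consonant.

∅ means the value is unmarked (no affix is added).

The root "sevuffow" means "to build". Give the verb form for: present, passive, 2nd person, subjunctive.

shauvafasevuffow

Attach person 2nd person fa- → fasevuffow.
Attach voice passive iv- → ivfasevuffow.
Attach mood subjunctive she- → sheivfasevuffow.
tense = present: zero marking, form stays sheivfasevuffow.
Apply vowel harmony: sheivfasevuffow → shauvfasevuffow.
Apply epenthesis: shauvfasevuffow → shauvafasevuffow.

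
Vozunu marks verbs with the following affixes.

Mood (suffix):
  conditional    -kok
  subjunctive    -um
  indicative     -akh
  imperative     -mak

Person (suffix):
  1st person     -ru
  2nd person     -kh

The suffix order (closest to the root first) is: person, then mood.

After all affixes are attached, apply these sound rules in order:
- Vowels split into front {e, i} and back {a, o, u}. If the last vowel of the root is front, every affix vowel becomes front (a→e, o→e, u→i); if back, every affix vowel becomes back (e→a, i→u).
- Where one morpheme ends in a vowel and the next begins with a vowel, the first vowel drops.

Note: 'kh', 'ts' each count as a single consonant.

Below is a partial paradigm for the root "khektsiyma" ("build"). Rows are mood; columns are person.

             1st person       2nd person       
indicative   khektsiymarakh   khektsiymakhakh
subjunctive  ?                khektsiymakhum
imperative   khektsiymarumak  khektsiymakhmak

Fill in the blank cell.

Attach person 1st person -ru → khektsiymaru.
Attach mood subjunctive -um → khektsiymaruum.
Vowel harmony: no change.
Apply vowel deletion: khektsiymaruum → khektsiymarum.

khektsiymarum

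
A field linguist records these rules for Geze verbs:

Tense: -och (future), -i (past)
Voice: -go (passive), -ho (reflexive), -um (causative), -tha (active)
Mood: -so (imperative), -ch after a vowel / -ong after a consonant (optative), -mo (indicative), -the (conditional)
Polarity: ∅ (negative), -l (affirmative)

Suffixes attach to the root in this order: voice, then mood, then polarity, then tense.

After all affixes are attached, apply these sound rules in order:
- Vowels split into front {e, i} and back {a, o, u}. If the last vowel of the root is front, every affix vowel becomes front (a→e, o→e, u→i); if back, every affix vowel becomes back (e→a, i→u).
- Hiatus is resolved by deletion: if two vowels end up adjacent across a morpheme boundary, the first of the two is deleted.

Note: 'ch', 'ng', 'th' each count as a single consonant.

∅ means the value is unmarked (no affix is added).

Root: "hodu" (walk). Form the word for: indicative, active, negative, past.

hoduthamu

Attach voice active -tha → hodutha.
Attach mood indicative -mo → hoduthamo.
polarity = negative: zero marking, form stays hoduthamo.
Attach tense past -i → hoduthamoi.
Apply vowel harmony: hoduthamoi → hoduthamou.
Apply vowel deletion: hoduthamou → hoduthamu.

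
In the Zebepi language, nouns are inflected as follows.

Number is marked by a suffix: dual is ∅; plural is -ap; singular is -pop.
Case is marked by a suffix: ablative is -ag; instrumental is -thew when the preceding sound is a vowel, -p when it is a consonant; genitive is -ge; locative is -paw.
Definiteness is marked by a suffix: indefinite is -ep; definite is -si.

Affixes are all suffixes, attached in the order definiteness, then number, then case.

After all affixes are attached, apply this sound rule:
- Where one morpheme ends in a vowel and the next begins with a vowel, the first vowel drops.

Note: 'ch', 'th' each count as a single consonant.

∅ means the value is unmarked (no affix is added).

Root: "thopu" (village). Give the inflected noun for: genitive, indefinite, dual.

thopepge

Attach definiteness indefinite -ep → thopuep.
number = dual: zero marking, form stays thopuep.
Attach case genitive -ge → thopuepge.
Apply vowel deletion: thopuepge → thopepge.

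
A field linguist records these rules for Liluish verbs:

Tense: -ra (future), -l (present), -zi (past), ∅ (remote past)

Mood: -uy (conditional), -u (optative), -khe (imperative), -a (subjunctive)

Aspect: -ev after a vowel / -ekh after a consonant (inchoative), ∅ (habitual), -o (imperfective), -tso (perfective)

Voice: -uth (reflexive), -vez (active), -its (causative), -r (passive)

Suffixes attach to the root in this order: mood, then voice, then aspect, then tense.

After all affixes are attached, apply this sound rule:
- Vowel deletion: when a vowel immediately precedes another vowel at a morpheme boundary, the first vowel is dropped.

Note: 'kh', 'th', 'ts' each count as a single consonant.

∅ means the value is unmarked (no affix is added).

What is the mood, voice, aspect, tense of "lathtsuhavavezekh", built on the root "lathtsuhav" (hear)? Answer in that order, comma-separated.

Segment: lathtsuhav-a-vez-ekh.
mood: -a → subjunctive.
voice: -vez → active.
aspect: -ev/ekh → inchoative.
tense: ∅ → remote past.

subjunctive, active, inchoative, remote past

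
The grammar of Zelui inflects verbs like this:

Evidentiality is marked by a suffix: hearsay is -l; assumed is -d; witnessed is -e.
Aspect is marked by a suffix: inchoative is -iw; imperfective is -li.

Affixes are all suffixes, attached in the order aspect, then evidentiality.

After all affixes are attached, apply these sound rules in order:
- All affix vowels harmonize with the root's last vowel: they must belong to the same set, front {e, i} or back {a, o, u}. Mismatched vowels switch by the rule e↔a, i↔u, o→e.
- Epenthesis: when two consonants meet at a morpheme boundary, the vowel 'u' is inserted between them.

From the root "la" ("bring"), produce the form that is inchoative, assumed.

Attach aspect inchoative -iw → laiw.
Attach evidentiality assumed -d → laiwd.
Apply vowel harmony: laiwd → lauwd.
Apply epenthesis: lauwd → lauwud.

lauwud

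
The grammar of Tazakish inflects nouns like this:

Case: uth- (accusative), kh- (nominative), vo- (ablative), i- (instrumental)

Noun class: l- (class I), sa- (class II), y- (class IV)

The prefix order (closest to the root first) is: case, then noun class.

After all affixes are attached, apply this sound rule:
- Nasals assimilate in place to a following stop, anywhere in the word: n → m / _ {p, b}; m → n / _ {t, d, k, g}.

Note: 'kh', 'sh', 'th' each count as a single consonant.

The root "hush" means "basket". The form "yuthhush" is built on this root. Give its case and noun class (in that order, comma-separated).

Segment: y-uth-hush.
case: uth- → accusative.
noun class: y- → class IV.

accusative, class IV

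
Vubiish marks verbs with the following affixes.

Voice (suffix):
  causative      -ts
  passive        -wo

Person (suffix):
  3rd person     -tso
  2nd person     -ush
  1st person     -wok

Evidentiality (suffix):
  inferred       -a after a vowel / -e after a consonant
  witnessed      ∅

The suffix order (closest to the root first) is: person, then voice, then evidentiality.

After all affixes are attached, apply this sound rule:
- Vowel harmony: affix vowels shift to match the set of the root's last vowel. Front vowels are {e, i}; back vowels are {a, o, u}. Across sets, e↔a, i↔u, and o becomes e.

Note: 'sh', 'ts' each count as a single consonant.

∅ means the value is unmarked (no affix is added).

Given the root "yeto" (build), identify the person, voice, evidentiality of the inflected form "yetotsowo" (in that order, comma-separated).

Segment: yeto-tso-wo.
person: -tso → 3rd person.
voice: -wo → passive.
evidentiality: ∅ → witnessed.

3rd person, passive, witnessed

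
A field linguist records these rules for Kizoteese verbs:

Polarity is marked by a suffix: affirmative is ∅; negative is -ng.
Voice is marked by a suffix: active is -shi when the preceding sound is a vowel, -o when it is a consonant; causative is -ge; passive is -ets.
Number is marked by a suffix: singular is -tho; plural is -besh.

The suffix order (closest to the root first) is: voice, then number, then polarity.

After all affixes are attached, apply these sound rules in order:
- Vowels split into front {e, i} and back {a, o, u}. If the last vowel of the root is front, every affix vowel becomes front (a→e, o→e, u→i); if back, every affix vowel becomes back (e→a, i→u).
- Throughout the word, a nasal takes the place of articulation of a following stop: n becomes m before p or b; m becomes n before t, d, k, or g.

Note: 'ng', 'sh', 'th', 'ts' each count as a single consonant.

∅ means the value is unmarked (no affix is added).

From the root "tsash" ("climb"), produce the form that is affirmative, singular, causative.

Attach voice causative -ge → tsashge.
Attach number singular -tho → tsashgetho.
polarity = affirmative: zero marking, form stays tsashgetho.
Apply vowel harmony: tsashgetho → tsashgatho.
Nasal assimilation: no change.

tsashgatho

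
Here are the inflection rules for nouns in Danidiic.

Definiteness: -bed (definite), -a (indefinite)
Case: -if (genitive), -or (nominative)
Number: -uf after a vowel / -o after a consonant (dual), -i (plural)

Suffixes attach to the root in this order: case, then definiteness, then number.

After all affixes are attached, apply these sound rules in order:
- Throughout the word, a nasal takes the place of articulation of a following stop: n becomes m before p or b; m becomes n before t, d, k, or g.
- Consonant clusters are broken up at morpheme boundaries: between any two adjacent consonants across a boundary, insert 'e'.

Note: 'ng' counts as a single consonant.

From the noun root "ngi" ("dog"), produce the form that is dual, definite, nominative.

Attach case nominative -or → ngior.
Attach definiteness definite -bed → ngiorbed.
Attach number dual -o (after consonant 'd') → ngiorbedo.
Nasal assimilation: no change.
Apply epenthesis: ngiorbedo → ngiorebedo.

ngiorebedo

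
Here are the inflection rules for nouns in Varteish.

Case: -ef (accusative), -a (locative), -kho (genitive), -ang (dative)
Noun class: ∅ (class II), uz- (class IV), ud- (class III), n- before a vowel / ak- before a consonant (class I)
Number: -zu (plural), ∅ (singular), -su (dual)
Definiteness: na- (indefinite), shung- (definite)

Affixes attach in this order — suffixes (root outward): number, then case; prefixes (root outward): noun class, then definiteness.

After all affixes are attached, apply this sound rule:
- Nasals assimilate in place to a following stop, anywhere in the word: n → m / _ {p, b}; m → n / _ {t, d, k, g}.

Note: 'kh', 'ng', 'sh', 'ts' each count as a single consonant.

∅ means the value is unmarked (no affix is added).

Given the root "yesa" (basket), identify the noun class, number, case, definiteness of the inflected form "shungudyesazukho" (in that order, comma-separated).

class III, plural, genitive, definite

Segment: shung-ud-yesa-zu-kho.
noun class: ud- → class III.
number: -zu → plural.
case: -kho → genitive.
definiteness: shung- → definite.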